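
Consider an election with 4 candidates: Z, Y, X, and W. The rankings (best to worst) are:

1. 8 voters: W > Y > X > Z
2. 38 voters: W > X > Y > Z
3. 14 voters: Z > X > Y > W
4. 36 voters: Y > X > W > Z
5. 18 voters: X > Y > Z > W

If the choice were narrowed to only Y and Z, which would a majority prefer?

Y

Voters preferring Y to Z: 100; preferring Z to Y: 14.
Y wins the head-to-head.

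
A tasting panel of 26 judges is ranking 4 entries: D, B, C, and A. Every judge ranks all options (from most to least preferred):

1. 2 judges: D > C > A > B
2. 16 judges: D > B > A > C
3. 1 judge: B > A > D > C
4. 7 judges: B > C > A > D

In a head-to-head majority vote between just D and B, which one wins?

D

Voters preferring D to B: 18; preferring B to D: 8.
D wins the head-to-head.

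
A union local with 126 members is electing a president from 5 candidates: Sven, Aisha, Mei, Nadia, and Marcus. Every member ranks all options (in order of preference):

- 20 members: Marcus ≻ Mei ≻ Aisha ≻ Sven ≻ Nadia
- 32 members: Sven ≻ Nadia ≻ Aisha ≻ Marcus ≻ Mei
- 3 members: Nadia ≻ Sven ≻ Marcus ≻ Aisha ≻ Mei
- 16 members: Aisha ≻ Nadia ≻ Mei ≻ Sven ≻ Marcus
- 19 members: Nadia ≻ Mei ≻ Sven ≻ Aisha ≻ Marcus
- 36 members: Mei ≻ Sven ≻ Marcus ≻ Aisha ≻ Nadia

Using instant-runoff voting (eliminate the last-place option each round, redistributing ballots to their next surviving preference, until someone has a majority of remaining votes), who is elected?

Nadia

Round 1: Sven 32, Aisha 16, Mei 36, Nadia 22, Marcus 20. Eliminate Aisha.
Round 2: Sven 32, Mei 36, Nadia 38, Marcus 20. Eliminate Marcus.
Round 3: Sven 32, Mei 56, Nadia 38. Eliminate Sven.
Round 4: Mei 56, Nadia 70. Nadia has a majority.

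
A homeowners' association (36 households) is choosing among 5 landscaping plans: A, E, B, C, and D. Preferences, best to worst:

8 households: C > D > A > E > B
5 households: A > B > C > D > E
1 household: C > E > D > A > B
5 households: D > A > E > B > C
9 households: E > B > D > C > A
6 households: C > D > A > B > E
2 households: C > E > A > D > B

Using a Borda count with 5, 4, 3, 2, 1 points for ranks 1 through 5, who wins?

D

A: 8·3 + 5·5 + 1·2 + 5·4 + 9·1 + 6·3 + 2·3 = 104
E: 8·2 + 5·1 + 1·4 + 5·3 + 9·5 + 6·1 + 2·4 = 99
B: 8·1 + 5·4 + 1·1 + 5·2 + 9·4 + 6·2 + 2·1 = 89
C: 8·5 + 5·3 + 1·5 + 5·1 + 9·2 + 6·5 + 2·5 = 123
D: 8·4 + 5·2 + 1·3 + 5·5 + 9·3 + 6·4 + 2·2 = 125
D has the highest Borda score (125).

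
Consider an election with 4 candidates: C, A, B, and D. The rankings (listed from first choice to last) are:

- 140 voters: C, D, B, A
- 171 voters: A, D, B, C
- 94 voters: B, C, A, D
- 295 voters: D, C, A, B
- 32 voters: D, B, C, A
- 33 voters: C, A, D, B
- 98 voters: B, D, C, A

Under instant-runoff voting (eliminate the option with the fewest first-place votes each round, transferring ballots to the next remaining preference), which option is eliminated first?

Round 1: C 173, A 171, B 192, D 327. Eliminate A.

A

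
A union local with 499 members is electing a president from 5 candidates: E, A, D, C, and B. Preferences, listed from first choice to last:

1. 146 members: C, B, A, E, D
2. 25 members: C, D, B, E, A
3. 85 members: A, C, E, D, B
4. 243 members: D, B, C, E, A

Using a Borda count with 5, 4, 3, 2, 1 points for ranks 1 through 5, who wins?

E: 146·2 + 25·2 + 85·3 + 243·2 = 1083
A: 146·3 + 25·1 + 85·5 + 243·1 = 1131
D: 146·1 + 25·4 + 85·2 + 243·5 = 1631
C: 146·5 + 25·5 + 85·4 + 243·3 = 1924
B: 146·4 + 25·3 + 85·1 + 243·4 = 1716
C has the highest Borda score (1924).

C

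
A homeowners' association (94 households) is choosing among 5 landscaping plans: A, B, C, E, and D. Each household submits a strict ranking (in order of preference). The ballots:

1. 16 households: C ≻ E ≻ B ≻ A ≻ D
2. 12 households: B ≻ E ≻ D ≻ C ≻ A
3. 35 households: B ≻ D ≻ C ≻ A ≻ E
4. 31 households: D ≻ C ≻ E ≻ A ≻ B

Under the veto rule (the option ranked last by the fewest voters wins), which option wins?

C

Last-place votes: A 12, B 31, C 0, E 35, D 16.
C is ranked last by the fewest voters, so C wins.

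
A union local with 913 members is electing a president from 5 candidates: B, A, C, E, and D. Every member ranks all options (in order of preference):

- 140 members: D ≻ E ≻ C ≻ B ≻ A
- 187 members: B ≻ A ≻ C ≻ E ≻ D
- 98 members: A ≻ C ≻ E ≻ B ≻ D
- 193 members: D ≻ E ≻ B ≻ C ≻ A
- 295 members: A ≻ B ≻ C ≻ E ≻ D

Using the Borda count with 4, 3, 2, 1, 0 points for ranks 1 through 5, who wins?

B

B: 140·1 + 187·4 + 98·1 + 193·2 + 295·3 = 2257
A: 140·0 + 187·3 + 98·4 + 193·0 + 295·4 = 2133
C: 140·2 + 187·2 + 98·3 + 193·1 + 295·2 = 1731
E: 140·3 + 187·1 + 98·2 + 193·3 + 295·1 = 1677
D: 140·4 + 187·0 + 98·0 + 193·4 + 295·0 = 1332
B has the highest Borda score (2257).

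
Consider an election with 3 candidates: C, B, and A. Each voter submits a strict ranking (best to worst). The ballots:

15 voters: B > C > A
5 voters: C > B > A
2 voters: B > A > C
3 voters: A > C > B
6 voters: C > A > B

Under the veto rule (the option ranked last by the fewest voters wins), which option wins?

Last-place votes: C 2, B 9, A 20.
C is ranked last by the fewest voters, so C wins.

C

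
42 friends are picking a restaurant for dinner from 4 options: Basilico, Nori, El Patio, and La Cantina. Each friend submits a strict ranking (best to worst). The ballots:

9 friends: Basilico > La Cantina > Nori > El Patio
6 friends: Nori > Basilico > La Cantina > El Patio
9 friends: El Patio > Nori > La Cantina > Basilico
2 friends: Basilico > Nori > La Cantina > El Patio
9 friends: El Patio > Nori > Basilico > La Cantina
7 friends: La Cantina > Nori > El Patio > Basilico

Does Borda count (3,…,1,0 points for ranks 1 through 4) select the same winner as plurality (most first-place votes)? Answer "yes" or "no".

Borda — scores: Basilico 54, Nori 81, El Patio 61, La Cantina 56. Winner: Nori.
Plurality — first-place votes: Basilico 11, Nori 6, El Patio 18, La Cantina 7. Winner: El Patio.
The two methods disagree.

no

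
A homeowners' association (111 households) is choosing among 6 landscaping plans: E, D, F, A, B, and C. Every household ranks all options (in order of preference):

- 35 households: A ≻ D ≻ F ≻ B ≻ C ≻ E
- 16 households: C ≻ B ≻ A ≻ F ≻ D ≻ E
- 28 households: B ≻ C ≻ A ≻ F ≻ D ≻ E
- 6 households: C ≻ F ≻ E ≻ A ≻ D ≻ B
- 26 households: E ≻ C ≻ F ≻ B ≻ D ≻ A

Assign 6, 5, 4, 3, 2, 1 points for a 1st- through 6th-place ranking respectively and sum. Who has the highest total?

C

E: 35·1 + 16·1 + 28·1 + 6·4 + 26·6 = 259
D: 35·5 + 16·2 + 28·2 + 6·2 + 26·2 = 327
F: 35·4 + 16·3 + 28·3 + 6·5 + 26·4 = 406
A: 35·6 + 16·4 + 28·4 + 6·3 + 26·1 = 430
B: 35·3 + 16·5 + 28·6 + 6·1 + 26·3 = 437
C: 35·2 + 16·6 + 28·5 + 6·6 + 26·5 = 472
C has the highest Borda score (472).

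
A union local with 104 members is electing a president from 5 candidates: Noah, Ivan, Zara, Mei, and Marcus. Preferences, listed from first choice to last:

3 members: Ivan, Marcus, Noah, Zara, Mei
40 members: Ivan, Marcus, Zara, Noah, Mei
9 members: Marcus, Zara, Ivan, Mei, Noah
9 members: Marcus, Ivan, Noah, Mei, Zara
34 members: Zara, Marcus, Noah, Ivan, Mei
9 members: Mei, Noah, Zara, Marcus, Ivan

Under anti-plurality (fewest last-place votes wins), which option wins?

Last-place votes: Noah 9, Ivan 9, Zara 9, Mei 77, Marcus 0.
Marcus is ranked last by the fewest voters, so Marcus wins.

Marcus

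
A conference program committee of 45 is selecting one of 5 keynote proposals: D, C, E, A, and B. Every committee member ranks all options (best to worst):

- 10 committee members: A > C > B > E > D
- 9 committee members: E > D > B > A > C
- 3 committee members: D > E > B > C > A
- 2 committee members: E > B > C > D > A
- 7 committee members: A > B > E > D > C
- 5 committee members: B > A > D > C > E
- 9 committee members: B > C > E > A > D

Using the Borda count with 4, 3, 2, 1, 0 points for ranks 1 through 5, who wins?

B

D: 10·0 + 9·3 + 3·4 + 2·1 + 7·1 + 5·2 + 9·0 = 58
C: 10·3 + 9·0 + 3·1 + 2·2 + 7·0 + 5·1 + 9·3 = 69
E: 10·1 + 9·4 + 3·3 + 2·4 + 7·2 + 5·0 + 9·2 = 95
A: 10·4 + 9·1 + 3·0 + 2·0 + 7·4 + 5·3 + 9·1 = 101
B: 10·2 + 9·2 + 3·2 + 2·3 + 7·3 + 5·4 + 9·4 = 127
B has the highest Borda score (127).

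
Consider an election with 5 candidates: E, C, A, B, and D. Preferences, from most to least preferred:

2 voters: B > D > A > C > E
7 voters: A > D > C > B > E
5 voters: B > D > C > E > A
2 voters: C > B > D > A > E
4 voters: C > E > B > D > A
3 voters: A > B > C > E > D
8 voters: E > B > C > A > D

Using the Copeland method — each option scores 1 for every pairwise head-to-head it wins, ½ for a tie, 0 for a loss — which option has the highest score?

B

E: beats A; loses to C, B, and D → score 1.
C: beats E, A, and D; loses to B → score 3.
A: beats D; loses to E, C, and B → score 1.
B: beats E, C, A, and D → score 4.
D: beats E; loses to C, A, and B → score 1.
B has the best pairwise record.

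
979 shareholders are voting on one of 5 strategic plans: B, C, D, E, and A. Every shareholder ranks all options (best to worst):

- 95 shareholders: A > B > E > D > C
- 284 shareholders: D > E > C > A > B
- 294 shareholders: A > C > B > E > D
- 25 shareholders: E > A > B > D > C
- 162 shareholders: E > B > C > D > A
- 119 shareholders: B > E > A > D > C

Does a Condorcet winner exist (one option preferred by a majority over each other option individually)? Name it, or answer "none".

none

Checking pairwise contests:
C beats B 578–401.
D beats C 523–456.
B beats D 695–284.
B beats E 508–471.
E beats A 590–389.
Every option loses at least one head-to-head, so there is no Condorcet winner.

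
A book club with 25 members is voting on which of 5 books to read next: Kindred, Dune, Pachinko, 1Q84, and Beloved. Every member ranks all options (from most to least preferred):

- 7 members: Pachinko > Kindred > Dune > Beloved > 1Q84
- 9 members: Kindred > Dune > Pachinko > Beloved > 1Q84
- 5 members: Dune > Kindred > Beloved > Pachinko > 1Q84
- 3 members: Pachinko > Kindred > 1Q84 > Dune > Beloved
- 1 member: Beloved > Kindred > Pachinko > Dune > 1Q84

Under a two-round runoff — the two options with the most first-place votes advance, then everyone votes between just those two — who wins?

Kindred

Round 1 first-place votes: Kindred 9, Dune 5, Pachinko 10, 1Q84 0, Beloved 1.
Pachinko and Kindred advance.
Runoff: Pachinko is preferred to Kindred by 10 voters; Kindred by 15.
Kindred wins the runoff.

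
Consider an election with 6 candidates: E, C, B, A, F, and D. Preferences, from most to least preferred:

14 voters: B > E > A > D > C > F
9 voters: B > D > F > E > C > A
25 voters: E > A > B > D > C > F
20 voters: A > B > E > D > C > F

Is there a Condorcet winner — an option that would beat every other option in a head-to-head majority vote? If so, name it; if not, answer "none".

none

Checking pairwise contests:
B beats E 43–25.
E beats C 68–0.
A beats B 45–23.
E beats A 48–20.
E beats F 59–9.
E beats D 59–9.
Every option loses at least one head-to-head, so there is no Condorcet winner.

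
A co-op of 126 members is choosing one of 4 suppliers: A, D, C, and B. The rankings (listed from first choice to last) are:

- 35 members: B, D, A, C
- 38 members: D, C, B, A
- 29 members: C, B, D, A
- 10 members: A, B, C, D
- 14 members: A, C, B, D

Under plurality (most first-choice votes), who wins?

First-place votes: A 24, D 38, C 29, B 35.
D has the most first-place votes.

D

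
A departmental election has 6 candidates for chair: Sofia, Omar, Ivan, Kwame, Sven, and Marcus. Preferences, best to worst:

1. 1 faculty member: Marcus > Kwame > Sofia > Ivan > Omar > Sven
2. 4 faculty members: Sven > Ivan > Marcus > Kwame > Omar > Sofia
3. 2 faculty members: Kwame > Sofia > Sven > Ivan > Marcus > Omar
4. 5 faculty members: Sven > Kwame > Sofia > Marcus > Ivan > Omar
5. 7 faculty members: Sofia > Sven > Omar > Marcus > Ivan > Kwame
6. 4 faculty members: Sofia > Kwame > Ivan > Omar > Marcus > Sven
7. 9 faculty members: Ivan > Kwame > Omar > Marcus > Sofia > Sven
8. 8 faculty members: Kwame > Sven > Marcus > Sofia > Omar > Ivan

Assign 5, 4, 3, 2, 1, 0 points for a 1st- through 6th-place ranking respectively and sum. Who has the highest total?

Kwame

Sofia: 1·3 + 4·0 + 2·4 + 5·3 + 7·5 + 4·5 + 9·1 + 8·2 = 106
Omar: 1·1 + 4·1 + 2·0 + 5·0 + 7·3 + 4·2 + 9·3 + 8·1 = 69
Ivan: 1·2 + 4·4 + 2·2 + 5·1 + 7·1 + 4·3 + 9·5 + 8·0 = 91
Kwame: 1·4 + 4·2 + 2·5 + 5·4 + 7·0 + 4·4 + 9·4 + 8·5 = 134
Sven: 1·0 + 4·5 + 2·3 + 5·5 + 7·4 + 4·0 + 9·0 + 8·4 = 111
Marcus: 1·5 + 4·3 + 2·1 + 5·2 + 7·2 + 4·1 + 9·2 + 8·3 = 89
Kwame has the highest Borda score (134).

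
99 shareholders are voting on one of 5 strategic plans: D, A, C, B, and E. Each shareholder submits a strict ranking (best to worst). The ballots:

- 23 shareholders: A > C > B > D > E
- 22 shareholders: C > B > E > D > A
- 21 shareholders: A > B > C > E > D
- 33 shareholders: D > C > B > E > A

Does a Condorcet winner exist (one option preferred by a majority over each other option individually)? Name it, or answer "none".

C vs D: 66–33 for C.
C vs A: 55–44 for C.
C vs B: 78–21 for C.
C vs E: 99–0 for C.
C beats every other option head-to-head.

C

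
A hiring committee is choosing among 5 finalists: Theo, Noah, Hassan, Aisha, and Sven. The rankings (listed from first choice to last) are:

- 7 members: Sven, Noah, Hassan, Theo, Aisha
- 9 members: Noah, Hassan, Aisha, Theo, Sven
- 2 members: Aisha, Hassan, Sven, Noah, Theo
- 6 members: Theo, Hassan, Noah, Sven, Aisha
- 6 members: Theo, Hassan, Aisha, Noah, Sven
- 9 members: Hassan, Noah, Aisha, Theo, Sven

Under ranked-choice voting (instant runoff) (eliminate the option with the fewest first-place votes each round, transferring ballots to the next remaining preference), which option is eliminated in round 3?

Hassan

Round 1: Theo 12, Noah 9, Hassan 9, Aisha 2, Sven 7. Eliminate Aisha.
Round 2: Theo 12, Noah 9, Hassan 11, Sven 7. Eliminate Sven.
Round 3: Theo 12, Noah 16, Hassan 11. Eliminate Hassan.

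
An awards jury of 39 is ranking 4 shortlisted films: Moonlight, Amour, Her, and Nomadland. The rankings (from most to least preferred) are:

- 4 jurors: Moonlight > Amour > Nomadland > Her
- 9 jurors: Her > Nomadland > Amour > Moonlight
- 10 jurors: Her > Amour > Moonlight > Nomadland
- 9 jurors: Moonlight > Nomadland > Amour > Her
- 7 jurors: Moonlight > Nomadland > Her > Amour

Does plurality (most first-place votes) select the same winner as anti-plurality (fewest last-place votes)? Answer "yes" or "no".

Plurality — first-place votes: Moonlight 20, Amour 0, Her 19, Nomadland 0. Winner: Moonlight.
Anti-plurality — last-place votes: Moonlight 9, Amour 7, Her 13, Nomadland 10. Winner: Amour.
The two methods disagree.

no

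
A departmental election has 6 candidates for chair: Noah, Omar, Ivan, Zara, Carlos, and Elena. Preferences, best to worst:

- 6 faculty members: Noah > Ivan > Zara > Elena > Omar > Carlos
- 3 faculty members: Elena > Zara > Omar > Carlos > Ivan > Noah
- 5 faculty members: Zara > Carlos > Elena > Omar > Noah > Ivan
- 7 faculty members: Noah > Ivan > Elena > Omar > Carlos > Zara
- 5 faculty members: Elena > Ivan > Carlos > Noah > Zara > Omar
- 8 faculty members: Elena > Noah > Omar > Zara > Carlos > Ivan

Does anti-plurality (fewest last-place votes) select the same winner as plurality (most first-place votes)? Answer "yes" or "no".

Anti-plurality — last-place votes: Noah 3, Omar 5, Ivan 13, Zara 7, Carlos 6, Elena 0. Winner: Elena.
Plurality — first-place votes: Noah 13, Omar 0, Ivan 0, Zara 5, Carlos 0, Elena 16. Winner: Elena.
The two methods agree.

yes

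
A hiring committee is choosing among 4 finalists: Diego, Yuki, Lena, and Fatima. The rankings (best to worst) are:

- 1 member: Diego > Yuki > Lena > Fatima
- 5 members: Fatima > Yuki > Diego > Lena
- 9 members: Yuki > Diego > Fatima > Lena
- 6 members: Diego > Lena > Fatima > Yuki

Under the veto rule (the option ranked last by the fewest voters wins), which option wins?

Last-place votes: Diego 0, Yuki 6, Lena 14, Fatima 1.
Diego is ranked last by the fewest voters, so Diego wins.

Diego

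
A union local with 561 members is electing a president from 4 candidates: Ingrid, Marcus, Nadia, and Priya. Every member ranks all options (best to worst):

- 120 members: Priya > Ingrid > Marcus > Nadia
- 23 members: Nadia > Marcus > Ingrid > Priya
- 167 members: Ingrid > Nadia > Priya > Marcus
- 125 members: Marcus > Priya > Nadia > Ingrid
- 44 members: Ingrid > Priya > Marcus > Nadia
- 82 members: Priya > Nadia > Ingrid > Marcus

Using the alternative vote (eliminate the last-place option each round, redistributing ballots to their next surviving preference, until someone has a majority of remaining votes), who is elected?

Round 1: Ingrid 211, Marcus 125, Nadia 23, Priya 202. Eliminate Nadia.
Round 2: Ingrid 211, Marcus 148, Priya 202. Eliminate Marcus.
Round 3: Ingrid 234, Priya 327. Priya has a majority.

Priya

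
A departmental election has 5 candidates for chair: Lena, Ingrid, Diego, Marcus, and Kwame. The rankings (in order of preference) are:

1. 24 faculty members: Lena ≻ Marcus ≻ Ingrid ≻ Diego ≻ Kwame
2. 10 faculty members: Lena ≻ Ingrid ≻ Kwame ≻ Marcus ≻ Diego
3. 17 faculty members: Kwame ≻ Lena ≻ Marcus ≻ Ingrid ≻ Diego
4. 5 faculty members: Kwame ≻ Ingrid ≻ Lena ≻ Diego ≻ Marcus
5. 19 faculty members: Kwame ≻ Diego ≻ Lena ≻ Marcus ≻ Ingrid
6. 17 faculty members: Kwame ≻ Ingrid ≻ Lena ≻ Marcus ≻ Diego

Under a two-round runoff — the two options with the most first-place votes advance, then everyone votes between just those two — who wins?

Kwame

Round 1 first-place votes: Lena 34, Ingrid 0, Diego 0, Marcus 0, Kwame 58.
Kwame and Lena advance.
Runoff: Kwame is preferred to Lena by 58 voters; Lena by 34.
Kwame wins the runoff.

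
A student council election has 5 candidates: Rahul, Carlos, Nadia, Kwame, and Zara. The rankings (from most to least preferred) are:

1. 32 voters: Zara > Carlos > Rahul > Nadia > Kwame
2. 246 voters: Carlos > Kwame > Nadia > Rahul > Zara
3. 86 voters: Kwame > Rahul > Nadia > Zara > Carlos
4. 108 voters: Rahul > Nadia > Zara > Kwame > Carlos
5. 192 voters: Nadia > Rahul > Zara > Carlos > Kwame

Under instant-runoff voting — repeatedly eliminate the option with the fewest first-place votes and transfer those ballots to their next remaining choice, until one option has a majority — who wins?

Round 1: Rahul 108, Carlos 246, Nadia 192, Kwame 86, Zara 32. Eliminate Zara.
Round 2: Rahul 108, Carlos 278, Nadia 192, Kwame 86. Eliminate Kwame.
Round 3: Rahul 194, Carlos 278, Nadia 192. Eliminate Nadia.
Round 4: Rahul 386, Carlos 278. Rahul has a majority.

Rahul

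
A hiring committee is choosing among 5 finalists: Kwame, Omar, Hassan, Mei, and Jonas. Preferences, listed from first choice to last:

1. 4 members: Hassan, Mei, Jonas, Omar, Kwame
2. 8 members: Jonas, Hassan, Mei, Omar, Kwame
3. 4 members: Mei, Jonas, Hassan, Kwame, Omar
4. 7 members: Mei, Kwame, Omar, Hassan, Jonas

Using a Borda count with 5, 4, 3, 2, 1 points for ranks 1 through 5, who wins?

Kwame: 4·1 + 8·1 + 4·2 + 7·4 = 48
Omar: 4·2 + 8·2 + 4·1 + 7·3 = 49
Hassan: 4·5 + 8·4 + 4·3 + 7·2 = 78
Mei: 4·4 + 8·3 + 4·5 + 7·5 = 95
Jonas: 4·3 + 8·5 + 4·4 + 7·1 = 75
Mei has the highest Borda score (95).

Mei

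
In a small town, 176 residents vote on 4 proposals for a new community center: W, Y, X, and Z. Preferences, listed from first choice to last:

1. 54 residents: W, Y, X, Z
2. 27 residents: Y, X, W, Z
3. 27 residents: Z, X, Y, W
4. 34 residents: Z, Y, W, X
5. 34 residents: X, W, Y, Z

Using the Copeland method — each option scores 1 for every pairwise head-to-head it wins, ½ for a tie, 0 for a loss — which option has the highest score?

W: beats Z; ties Y and X → score 2.
Y: beats X and Z; ties W → score 2.5.
X: beats Z; ties W; loses to Y → score 1.5.
Z: loses to W, Y, and X → score 0.
Y has the best pairwise record.

Y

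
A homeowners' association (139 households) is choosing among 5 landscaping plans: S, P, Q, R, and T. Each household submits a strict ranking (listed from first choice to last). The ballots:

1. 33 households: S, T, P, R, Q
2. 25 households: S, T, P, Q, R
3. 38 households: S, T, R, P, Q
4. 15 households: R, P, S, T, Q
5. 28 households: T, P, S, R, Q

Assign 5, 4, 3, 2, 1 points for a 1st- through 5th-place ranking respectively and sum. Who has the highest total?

S: 33·5 + 25·5 + 38·5 + 15·3 + 28·3 = 609
P: 33·3 + 25·3 + 38·2 + 15·4 + 28·4 = 422
Q: 33·1 + 25·2 + 38·1 + 15·1 + 28·1 = 164
R: 33·2 + 25·1 + 38·3 + 15·5 + 28·2 = 336
T: 33·4 + 25·4 + 38·4 + 15·2 + 28·5 = 554
S has the highest Borda score (609).

S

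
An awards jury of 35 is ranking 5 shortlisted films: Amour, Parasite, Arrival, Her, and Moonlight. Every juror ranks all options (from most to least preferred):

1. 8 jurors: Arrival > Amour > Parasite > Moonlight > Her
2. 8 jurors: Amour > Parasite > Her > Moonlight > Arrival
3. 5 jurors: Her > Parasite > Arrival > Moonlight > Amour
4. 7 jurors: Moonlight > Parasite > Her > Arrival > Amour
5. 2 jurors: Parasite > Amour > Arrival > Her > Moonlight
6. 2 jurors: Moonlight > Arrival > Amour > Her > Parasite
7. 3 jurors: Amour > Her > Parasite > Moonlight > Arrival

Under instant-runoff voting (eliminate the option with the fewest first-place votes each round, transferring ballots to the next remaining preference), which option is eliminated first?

Round 1: Amour 11, Parasite 2, Arrival 8, Her 5, Moonlight 9. Eliminate Parasite.

Parasite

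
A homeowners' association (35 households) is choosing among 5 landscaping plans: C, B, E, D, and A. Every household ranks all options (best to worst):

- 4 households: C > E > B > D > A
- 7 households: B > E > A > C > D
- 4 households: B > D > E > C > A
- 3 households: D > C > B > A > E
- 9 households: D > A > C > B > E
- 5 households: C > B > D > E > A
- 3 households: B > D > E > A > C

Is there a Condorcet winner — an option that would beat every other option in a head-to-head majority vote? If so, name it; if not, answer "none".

none

Checking pairwise contests:
D beats C 19–16.
C beats B 21–14.
C beats E 21–14.
B beats D 23–12.
B beats A 26–9.
Every option loses at least one head-to-head, so there is no Condorcet winner.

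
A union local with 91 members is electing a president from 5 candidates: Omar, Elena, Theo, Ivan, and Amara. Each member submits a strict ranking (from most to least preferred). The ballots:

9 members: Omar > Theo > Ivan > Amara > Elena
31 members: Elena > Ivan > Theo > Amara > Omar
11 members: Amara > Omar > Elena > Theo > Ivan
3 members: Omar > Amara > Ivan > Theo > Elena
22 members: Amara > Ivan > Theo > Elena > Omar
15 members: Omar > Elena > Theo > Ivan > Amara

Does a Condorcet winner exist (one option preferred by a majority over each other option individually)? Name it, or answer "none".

Elena vs Omar: 53–38 for Elena.
Elena vs Theo: 57–34 for Elena.
Elena vs Ivan: 57–34 for Elena.
Elena vs Amara: 46–45 for Elena.
Elena beats every other option head-to-head.

Elena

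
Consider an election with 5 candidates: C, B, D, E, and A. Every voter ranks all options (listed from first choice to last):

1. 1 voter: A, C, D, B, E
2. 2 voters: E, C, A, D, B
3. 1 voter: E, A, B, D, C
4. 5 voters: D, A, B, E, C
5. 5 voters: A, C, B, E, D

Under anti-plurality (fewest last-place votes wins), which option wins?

Last-place votes: C 6, B 2, D 5, E 1, A 0.
A is ranked last by the fewest voters, so A wins.

A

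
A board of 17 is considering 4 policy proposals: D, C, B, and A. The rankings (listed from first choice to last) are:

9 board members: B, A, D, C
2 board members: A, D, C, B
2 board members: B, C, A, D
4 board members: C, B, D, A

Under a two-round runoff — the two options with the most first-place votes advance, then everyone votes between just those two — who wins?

Round 1 first-place votes: D 0, C 4, B 11, A 2.
B and C advance.
Runoff: B is preferred to C by 11 voters; C by 6.
B wins the runoff.

B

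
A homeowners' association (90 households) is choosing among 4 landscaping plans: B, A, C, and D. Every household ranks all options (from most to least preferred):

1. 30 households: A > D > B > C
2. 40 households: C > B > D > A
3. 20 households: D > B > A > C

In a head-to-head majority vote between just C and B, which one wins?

Voters preferring C to B: 40; preferring B to C: 50.
B wins the head-to-head.

B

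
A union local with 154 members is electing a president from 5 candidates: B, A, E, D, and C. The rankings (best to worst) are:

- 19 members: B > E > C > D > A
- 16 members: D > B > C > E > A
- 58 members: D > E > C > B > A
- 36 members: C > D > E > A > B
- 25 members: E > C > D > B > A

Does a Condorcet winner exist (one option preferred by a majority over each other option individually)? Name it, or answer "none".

none

Checking pairwise contests:
E beats B 119–35.
B beats A 118–36.
D beats E 110–44.
C beats D 80–74.
E beats C 102–52.
Every option loses at least one head-to-head, so there is no Condorcet winner.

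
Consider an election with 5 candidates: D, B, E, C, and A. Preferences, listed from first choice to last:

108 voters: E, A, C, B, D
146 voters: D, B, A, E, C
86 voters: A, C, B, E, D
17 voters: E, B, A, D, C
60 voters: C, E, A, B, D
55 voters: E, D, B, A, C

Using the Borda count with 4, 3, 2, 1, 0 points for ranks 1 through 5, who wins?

A

D: 108·0 + 146·4 + 86·0 + 17·1 + 60·0 + 55·3 = 766
B: 108·1 + 146·3 + 86·2 + 17·3 + 60·1 + 55·2 = 939
E: 108·4 + 146·1 + 86·1 + 17·4 + 60·3 + 55·4 = 1132
C: 108·2 + 146·0 + 86·3 + 17·0 + 60·4 + 55·0 = 714
A: 108·3 + 146·2 + 86·4 + 17·2 + 60·2 + 55·1 = 1169
A has the highest Borda score (1169).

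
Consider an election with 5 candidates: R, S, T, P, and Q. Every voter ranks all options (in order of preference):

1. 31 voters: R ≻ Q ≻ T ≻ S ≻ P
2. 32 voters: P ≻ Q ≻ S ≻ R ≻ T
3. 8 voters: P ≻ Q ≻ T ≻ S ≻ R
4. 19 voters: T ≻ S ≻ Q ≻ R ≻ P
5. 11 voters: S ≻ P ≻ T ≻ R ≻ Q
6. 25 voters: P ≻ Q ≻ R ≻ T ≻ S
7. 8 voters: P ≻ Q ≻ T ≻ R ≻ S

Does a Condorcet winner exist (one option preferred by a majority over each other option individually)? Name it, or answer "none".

P

P vs R: 84–50 for P.
P vs S: 73–61 for P.
P vs T: 84–50 for P.
P vs Q: 84–50 for P.
P beats every other option head-to-head.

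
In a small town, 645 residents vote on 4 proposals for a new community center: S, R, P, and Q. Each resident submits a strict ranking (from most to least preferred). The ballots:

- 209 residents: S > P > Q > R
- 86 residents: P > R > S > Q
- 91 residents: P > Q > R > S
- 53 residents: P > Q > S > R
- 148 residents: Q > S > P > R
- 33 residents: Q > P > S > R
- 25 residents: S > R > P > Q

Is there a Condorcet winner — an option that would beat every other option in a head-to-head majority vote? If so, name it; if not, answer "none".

none

Checking pairwise contests:
Q beats S 325–320.
S beats R 468–177.
S beats P 382–263.
P beats Q 464–181.
Every option loses at least one head-to-head, so there is no Condorcet winner.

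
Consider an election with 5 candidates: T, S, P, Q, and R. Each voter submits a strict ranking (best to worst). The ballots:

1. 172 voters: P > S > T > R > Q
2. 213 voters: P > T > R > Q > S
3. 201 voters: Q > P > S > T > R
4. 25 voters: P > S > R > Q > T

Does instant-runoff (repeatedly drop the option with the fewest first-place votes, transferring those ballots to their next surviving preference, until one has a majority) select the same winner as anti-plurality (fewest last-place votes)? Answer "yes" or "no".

yes

Instant-runoff — R1 T 0, S 0, P 410, Q 201, R 0 (P winner). Winner: P.
Anti-plurality — last-place votes: T 25, S 213, P 0, Q 172, R 201. Winner: P.
The two methods agree.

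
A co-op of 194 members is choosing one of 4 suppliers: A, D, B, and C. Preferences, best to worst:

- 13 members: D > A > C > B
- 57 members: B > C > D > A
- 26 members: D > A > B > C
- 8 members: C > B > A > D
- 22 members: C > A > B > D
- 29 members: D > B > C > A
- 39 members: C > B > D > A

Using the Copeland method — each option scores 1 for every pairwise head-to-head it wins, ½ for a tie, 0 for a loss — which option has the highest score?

A: loses to D, B, and C → score 0.
D: beats A; loses to B and C → score 1.
B: beats A, D, and C → score 3.
C: beats A and D; loses to B → score 2.
B has the best pairwise record.

B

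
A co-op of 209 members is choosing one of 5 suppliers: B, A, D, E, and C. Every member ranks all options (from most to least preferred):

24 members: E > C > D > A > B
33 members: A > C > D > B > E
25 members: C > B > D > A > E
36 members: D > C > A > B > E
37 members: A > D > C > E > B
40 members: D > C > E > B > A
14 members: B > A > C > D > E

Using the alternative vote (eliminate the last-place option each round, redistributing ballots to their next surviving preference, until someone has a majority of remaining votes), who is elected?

Round 1: B 14, A 70, D 76, E 24, C 25. Eliminate B.
Round 2: A 84, D 76, E 24, C 25. Eliminate E.
Round 3: A 84, D 76, C 49. Eliminate C.
Round 4: A 84, D 125. D has a majority.

D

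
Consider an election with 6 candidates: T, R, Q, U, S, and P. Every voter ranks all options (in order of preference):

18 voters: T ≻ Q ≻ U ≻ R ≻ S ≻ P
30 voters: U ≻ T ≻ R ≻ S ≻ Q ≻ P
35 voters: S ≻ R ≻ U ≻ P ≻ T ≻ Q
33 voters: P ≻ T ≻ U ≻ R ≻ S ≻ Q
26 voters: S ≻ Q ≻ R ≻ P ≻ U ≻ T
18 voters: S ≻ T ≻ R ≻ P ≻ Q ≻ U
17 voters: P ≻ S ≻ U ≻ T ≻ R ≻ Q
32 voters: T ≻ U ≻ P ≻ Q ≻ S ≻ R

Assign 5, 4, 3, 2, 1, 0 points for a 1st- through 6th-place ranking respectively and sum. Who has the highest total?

T

T: 18·5 + 30·4 + 35·1 + 33·4 + 26·0 + 18·4 + 17·2 + 32·5 = 643
R: 18·2 + 30·3 + 35·4 + 33·2 + 26·3 + 18·3 + 17·1 + 32·0 = 481
Q: 18·4 + 30·1 + 35·0 + 33·0 + 26·4 + 18·1 + 17·0 + 32·2 = 288
U: 18·3 + 30·5 + 35·3 + 33·3 + 26·1 + 18·0 + 17·3 + 32·4 = 613
S: 18·1 + 30·2 + 35·5 + 33·1 + 26·5 + 18·5 + 17·4 + 32·1 = 606
P: 18·0 + 30·0 + 35·2 + 33·5 + 26·2 + 18·2 + 17·5 + 32·3 = 504
T has the highest Borda score (643).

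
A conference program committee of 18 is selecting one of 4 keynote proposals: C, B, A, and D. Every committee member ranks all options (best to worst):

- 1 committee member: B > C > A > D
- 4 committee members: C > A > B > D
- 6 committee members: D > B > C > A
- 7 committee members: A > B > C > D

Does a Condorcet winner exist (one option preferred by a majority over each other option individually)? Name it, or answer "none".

none

Checking pairwise contests:
B beats C 14–4.
A beats B 11–7.
C beats A 11–7.
C beats D 12–6.
Every option loses at least one head-to-head, so there is no Condorcet winner.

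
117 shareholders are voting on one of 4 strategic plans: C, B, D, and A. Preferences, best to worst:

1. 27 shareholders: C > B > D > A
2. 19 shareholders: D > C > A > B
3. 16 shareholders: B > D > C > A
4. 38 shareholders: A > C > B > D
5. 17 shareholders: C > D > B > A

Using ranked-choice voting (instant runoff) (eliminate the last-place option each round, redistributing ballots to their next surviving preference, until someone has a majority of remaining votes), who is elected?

C

Round 1: C 44, B 16, D 19, A 38. Eliminate B.
Round 2: C 44, D 35, A 38. Eliminate D.
Round 3: C 79, A 38. C has a majority.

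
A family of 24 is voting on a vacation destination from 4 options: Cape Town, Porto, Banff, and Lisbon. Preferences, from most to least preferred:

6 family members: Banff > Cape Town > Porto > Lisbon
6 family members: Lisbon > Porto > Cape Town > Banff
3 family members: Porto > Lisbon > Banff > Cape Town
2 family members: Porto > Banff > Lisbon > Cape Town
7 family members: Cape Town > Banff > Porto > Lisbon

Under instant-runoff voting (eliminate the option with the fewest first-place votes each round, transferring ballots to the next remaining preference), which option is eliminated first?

Porto

Round 1: Cape Town 7, Porto 5, Banff 6, Lisbon 6. Eliminate Porto.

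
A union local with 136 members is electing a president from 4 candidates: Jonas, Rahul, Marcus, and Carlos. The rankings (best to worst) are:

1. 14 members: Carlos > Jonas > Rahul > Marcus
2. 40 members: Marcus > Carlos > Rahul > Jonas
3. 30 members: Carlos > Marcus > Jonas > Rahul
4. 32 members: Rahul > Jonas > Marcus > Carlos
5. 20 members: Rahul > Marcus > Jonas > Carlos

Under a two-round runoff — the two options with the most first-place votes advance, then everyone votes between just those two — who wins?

Carlos

Round 1 first-place votes: Jonas 0, Rahul 52, Marcus 40, Carlos 44.
Rahul and Carlos advance.
Runoff: Rahul is preferred to Carlos by 52 voters; Carlos by 84.
Carlos wins the runoff.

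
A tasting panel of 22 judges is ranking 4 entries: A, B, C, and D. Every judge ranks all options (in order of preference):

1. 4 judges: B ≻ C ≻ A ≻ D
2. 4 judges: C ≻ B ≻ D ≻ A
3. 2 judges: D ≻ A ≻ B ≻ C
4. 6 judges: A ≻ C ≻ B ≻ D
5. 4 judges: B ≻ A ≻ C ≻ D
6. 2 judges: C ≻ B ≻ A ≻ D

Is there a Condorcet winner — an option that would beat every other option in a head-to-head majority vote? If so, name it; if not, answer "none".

Checking pairwise contests:
B beats A 14–8.
C beats B 12–10.
A beats C 12–10.
A beats D 16–6.
Every option loses at least one head-to-head, so there is no Condorcet winner.

none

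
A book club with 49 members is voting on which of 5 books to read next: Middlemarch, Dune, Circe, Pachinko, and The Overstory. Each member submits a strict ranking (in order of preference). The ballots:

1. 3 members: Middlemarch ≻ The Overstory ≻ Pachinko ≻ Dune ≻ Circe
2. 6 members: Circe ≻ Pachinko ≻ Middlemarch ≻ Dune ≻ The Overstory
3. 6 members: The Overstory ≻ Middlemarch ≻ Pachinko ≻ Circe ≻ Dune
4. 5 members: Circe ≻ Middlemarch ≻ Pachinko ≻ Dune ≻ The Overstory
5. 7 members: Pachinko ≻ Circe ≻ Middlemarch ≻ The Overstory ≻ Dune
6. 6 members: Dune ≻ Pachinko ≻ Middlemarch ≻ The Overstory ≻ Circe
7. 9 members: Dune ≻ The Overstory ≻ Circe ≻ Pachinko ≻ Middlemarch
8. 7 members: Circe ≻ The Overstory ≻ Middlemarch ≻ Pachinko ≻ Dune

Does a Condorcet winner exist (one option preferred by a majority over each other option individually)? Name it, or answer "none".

Circe

Circe vs Middlemarch: 34–15 for Circe.
Circe vs Dune: 31–18 for Circe.
Circe vs Pachinko: 27–22 for Circe.
Circe vs The Overstory: 25–24 for Circe.
Circe beats every other option head-to-head.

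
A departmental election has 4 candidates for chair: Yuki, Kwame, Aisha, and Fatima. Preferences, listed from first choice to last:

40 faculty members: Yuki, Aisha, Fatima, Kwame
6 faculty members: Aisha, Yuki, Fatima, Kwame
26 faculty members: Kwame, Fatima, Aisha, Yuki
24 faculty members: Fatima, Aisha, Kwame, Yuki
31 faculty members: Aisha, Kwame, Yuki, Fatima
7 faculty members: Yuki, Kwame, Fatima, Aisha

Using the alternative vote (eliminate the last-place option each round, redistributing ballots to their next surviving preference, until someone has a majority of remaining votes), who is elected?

Aisha

Round 1: Yuki 47, Kwame 26, Aisha 37, Fatima 24. Eliminate Fatima.
Round 2: Yuki 47, Kwame 26, Aisha 61. Eliminate Kwame.
Round 3: Yuki 47, Aisha 87. Aisha has a majority.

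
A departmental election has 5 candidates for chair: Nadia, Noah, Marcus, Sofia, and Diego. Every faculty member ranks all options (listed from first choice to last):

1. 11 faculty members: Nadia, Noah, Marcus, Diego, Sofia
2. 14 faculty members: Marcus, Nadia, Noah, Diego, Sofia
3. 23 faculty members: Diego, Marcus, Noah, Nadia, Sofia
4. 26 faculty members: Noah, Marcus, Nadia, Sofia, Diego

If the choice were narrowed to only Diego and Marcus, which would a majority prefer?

Voters preferring Diego to Marcus: 23; preferring Marcus to Diego: 51.
Marcus wins the head-to-head.

Marcus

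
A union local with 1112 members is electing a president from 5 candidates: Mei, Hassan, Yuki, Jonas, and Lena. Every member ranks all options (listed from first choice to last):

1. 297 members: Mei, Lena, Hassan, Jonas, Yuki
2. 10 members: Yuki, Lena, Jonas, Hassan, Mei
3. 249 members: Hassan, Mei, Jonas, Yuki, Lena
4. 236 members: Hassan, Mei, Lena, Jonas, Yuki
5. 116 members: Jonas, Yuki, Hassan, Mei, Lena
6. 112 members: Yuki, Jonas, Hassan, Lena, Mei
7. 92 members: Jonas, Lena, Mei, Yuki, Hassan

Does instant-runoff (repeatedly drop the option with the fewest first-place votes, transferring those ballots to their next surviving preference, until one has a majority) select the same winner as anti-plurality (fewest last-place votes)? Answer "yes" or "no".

no

Instant-runoff — R1 Mei 297, Hassan 485, Yuki 122, Jonas 208, Lena 0 (Lena out); R2 Mei 297, Hassan 485, Yuki 122, Jonas 208 (Yuki out); R3 Mei 297, Hassan 485, Jonas 330 (Mei out); R4 Hassan 782, Jonas 330 (Hassan winner). Winner: Hassan.
Anti-plurality — last-place votes: Mei 122, Hassan 92, Yuki 533, Jonas 0, Lena 365. Winner: Jonas.
The two methods disagree.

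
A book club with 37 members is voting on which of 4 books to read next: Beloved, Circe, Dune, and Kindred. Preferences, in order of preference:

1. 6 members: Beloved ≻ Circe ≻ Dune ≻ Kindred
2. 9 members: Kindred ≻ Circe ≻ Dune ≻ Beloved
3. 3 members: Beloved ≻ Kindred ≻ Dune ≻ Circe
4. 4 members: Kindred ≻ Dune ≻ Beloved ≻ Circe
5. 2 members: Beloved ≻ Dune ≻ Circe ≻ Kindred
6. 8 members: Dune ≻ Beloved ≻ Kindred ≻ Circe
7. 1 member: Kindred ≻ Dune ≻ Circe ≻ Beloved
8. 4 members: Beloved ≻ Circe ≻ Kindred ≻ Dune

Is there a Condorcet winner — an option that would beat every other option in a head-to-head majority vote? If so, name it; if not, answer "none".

Checking pairwise contests:
Dune beats Beloved 22–15.
Beloved beats Circe 27–10.
Circe beats Dune 19–18.
Beloved beats Kindred 23–14.
Every option loses at least one head-to-head, so there is no Condorcet winner.

none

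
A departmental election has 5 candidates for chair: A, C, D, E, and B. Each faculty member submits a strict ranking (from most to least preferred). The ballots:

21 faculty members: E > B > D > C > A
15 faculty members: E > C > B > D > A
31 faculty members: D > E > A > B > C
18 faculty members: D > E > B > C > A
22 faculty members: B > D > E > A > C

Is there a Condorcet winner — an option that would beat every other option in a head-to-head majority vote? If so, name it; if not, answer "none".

Checking pairwise contests:
C beats A 54–53.
D beats C 92–15.
B beats D 58–49.
D beats E 71–36.
E beats B 85–22.
Every option loses at least one head-to-head, so there is no Condorcet winner.

none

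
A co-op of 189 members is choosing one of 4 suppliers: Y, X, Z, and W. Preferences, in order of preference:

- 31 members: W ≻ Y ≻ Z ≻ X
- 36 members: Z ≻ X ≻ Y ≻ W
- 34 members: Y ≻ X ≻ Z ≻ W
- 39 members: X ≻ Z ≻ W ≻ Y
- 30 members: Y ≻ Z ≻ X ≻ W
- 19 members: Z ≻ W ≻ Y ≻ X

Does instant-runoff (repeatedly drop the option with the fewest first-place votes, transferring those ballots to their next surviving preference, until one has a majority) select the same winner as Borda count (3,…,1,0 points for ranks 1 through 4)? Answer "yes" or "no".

Instant-runoff — R1 Y 64, X 39, Z 55, W 31 (W out); R2 Y 95, X 39, Z 55 (Y winner). Winner: Y.
Borda — scores: Y 309, X 287, Z 368, W 170. Winner: Z.
The two methods disagree.

no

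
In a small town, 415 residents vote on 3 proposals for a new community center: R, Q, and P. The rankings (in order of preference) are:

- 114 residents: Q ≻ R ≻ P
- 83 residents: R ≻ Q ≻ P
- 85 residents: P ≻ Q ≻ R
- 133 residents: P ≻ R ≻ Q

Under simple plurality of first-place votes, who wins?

First-place votes: R 83, Q 114, P 218.
P has the most first-place votes.

P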